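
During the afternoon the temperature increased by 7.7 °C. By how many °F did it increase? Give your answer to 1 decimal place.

A change of 1 °C equals a change of 1.8 °F: Δ°F = 7.7 × 1.8 = 13.9 °F.

13.9 °F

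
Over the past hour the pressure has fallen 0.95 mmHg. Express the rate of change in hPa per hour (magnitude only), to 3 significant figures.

0.95 mmHg / 1 h × 1.33322 hPa/mmHg = 1.27 hPa/h.

1.27 hPa per hour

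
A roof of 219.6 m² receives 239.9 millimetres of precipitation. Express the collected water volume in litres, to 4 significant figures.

52680 litres

1 mm over 1 m² is 1 L, so volume = 239.9 × 219.6 = 52682.04 L ≈ 52680 L.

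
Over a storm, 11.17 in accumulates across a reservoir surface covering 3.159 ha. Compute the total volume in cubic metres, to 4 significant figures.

Depth: 11.17 in × 25.4 = 283.718 mm.
Area: 3.159 ha = 31590 m².
1 mm over 1 m² is 1 L, so volume = 283.718 × 31590 = 8962651.6 L = 8963 m³.

8963 cubic metres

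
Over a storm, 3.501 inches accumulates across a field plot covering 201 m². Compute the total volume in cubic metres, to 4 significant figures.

17.87 cubic metres

Depth: 3.501 in × 25.4 = 88.9254 mm.
1 mm over 1 m² is 1 L, so volume = 88.9254 × 201 = 17874.005 L = 17.87 m³.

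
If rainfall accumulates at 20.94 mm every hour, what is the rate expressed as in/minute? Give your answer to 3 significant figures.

20.94 mm/hour × 0.0393701 in/mm × 0.0166667 hour/minute = 0.0137 in/minute.

0.0137 in/minute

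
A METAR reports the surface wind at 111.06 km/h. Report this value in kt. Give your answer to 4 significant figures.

59.97 kt

1 km/h = 0.539957 kt, so 111.06 × 0.539957 = 59.97 kt.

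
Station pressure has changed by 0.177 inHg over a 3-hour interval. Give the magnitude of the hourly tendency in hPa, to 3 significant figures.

0.177 inHg / 3 h × 33.8639 hPa/inHg = 2.00 hPa/h.

2.00 hPa per hour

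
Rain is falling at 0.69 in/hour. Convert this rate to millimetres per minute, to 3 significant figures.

0.69 in/hour × 25.4 mm/in × 0.0166667 hour/minute = 0.292 mm/minute.

0.292 mm/minute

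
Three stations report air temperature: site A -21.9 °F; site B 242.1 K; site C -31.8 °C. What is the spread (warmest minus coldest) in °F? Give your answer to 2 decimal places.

3.34 °F

site A: -21.9 °F = -29.944 °C.
site B: 242.1 K = -31.050 °C.
Spread: (-29.944) − (-31.800) = 1.856 °C = 3.34 °F.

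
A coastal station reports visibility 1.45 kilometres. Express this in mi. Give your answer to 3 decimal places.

0.901 SM

1 km = 0.621371 SM, so 1.45 × 0.621371 = 0.901 SM.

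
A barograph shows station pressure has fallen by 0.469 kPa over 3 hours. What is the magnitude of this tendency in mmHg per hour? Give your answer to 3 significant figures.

0.469 kPa / 3 h × 7.50062 mmHg/kPa = 1.17 mmHg/h.

1.17 mmHg per hour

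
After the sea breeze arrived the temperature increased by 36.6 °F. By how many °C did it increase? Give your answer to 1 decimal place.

20.3 °C

A change of 1 °C equals a change of 1.8 °F: Δ°C = 36.6 × 0.5556 = 20.3 °C.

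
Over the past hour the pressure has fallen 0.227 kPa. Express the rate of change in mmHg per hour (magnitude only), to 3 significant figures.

1.70 mmHg per hour

0.227 kPa / 1 h × 7.50062 mmHg/kPa = 1.70 mmHg/h.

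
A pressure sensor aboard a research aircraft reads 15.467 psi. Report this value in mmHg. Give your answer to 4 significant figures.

1 psi = 51.7149 mmHg, so 15.467 × 51.7149 = 799.9 mmHg.

799.9 mmHg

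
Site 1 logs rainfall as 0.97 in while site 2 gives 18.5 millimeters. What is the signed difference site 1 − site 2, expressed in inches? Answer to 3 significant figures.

0.242 in

site 2: 18.5 mm = 0.72835 in.
Difference: 0.97000 − 0.72835 = 0.242 in.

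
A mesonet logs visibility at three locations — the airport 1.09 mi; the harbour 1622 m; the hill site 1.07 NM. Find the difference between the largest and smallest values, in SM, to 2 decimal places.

0.22 SM

the harbour: 1622 m = 1.0079 SM.
the hill site: 1.07 nmi = 1.2313 SM.
Spread: 1.2313 − 1.0079 = 0.22 SM.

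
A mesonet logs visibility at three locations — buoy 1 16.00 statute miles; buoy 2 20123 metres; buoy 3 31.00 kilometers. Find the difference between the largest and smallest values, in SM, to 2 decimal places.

6.76 SM

buoy 2: 20123 m = 12.5039 SM.
buoy 3: 31.00 km = 19.2625 SM.
Spread: 19.2625 − 12.5039 = 6.76 SM.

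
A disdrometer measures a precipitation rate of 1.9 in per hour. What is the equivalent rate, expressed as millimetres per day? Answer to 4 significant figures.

1.9 in/hour × 25.4 mm/in × 24 hour/day = 1158 mm/day.

1158 mm/day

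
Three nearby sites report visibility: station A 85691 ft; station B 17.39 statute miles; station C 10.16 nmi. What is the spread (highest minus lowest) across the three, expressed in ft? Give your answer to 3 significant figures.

station B: 17.39 SM = 91819.20 ft.
station C: 10.16 nmi = 61733.33 ft.
Spread: 91819.20 − 61733.33 = 30100 ft.

30100 ft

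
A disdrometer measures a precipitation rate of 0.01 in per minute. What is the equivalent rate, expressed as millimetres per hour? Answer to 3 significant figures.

0.01 in/minute × 25.4 mm/in × 60 minute/hour = 15.2 mm/hour.

15.2 mm/hour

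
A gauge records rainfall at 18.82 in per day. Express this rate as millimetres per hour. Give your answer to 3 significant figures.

18.82 in/day × 25.4 mm/in × 0.0416667 day/hour = 19.9 mm/hour.

19.9 mm/hour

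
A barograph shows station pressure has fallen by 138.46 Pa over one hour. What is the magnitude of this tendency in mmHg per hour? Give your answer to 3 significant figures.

138.46 Pa / 1 h × 0.00750062 mmHg/Pa = 1.04 mmHg/h.

1.04 mmHg per hour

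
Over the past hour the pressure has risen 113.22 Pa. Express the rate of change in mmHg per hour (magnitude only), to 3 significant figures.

0.849 mmHg per hour

113.22 Pa / 1 h × 0.00750062 mmHg/Pa = 0.849 mmHg/h.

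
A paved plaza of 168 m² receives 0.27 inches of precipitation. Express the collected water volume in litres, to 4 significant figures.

1152 litres

Depth: 0.27 in × 25.4 = 6.858 mm.
1 mm over 1 m² is 1 L, so volume = 6.858 × 168 = 1152.144 L ≈ 1152 L.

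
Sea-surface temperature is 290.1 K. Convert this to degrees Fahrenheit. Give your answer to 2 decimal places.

First to °C: 16.95 °C.
Then to °F: 62.51 °F.

62.51 °F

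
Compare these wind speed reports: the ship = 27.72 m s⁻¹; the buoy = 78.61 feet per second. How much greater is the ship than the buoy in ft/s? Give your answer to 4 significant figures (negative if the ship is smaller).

12.33 ft/s

the ship: 27.72 m/s = 90.9449 ft/s.
Difference: 90.9449 − 78.6100 = 12.33 ft/s.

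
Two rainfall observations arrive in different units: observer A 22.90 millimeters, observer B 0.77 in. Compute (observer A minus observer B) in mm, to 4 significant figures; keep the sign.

3.342 mm

observer B: 0.77 in = 19.55800 mm.
Difference: 22.90000 − 19.55800 = 3.342 mm.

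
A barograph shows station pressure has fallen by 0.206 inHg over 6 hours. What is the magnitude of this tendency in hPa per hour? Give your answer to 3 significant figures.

0.206 inHg / 6 h × 33.8639 hPa/inHg = 1.16 hPa/h.

1.16 hPa per hour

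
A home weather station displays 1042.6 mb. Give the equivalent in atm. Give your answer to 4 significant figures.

1.029 atm

1 mb = 0.000986923 atm, so 1042.6 × 0.000986923 = 1.029 atm.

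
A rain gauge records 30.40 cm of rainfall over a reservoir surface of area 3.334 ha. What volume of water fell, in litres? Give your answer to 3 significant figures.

10100000 litres

Depth: 30.40 cm × 10 = 304 mm.
Area: 3.334 ha = 33340 m².
1 mm over 1 m² is 1 L, so volume = 304 × 33340 = 10135360 L ≈ 10100000 L.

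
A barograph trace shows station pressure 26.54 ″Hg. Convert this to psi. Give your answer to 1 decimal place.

1 inHg = 0.491154 psi, so 26.54 × 0.491154 = 13.0 psi.

13.0 psi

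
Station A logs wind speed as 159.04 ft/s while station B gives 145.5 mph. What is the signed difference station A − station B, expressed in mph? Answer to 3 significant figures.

-37.1 mph

station A: 159.04 ft/s = 108.436 mph.
Difference: 108.436 − 145.500 = -37.1 mph.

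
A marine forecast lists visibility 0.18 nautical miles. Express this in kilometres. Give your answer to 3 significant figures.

0.333 km

1 nmi = 1.852 km, so 0.18 × 1.852 = 0.333 km.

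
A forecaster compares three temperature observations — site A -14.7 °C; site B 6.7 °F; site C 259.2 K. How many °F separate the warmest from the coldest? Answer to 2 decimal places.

site B: 6.7 °F = -14.056 °C.
site C: 259.2 K = -13.950 °C.
Spread: (-13.950) − (-14.700) = 0.750 °C = 1.35 °F.

1.35 °F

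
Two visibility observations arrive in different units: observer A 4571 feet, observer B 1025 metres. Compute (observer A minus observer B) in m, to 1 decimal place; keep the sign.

observer A: 4571 ft = 1393.241 m.
Difference: 1393.241 − 1025.000 = 368.2 m.

368.2 m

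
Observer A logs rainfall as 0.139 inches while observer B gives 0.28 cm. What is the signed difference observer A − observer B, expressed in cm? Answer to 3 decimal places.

observer A: 0.139 in = 0.35306 cm.
Difference: 0.35306 − 0.28000 = 0.073 cm.

0.073 cm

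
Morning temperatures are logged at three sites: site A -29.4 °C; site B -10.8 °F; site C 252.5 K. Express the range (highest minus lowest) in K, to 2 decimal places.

8.75 K

site B: -10.8 °F = -23.778 °C.
site C: 252.5 K = -20.650 °C.
Spread: (-20.650) − (-29.400) = 8.750 °C.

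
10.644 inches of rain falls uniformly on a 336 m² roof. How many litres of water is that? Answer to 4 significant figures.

90840 litres

Depth: 10.644 in × 25.4 = 270.3576 mm.
1 mm over 1 m² is 1 L, so volume = 270.3576 × 336 = 90840.154 L ≈ 90840 L.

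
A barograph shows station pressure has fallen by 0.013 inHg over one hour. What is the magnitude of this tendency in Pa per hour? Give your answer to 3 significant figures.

44.0 Pa per hour

0.013 inHg / 1 h × 3386.39 Pa/inHg = 44.0 Pa/h.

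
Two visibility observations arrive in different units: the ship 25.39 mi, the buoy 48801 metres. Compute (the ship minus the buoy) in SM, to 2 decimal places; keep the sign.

the buoy: 48801 m = 30.3235 SM.
Difference: 25.3900 − 30.3235 = -4.93 SM.

-4.93 SM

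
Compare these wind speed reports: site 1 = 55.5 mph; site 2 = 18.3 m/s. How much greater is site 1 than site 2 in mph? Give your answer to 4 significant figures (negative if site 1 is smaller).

site 2: 18.3 m/s = 40.9359 mph.
Difference: 55.5000 − 40.9359 = 14.56 mph.

14.56 mph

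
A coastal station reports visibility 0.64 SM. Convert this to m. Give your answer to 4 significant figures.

1 SM = 1609.34 m, so 0.64 × 1609.34 = 1030 m.

1030 m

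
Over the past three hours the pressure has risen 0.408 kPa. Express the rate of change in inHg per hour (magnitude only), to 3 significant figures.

0.0402 inHg per hour

0.408 kPa / 3 h × 0.2953 inHg/kPa = 0.0402 inHg/h.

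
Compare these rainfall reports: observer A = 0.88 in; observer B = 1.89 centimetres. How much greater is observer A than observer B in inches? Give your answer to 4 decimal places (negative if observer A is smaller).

observer B: 1.89 cm = 0.744094 in.
Difference: 0.880000 − 0.744094 = 0.1359 in.

0.1359 in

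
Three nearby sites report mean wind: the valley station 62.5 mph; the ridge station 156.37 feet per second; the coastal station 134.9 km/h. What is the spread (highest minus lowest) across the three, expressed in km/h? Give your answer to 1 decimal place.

the valley station: 62.5 mph = 100.584 km/h.
the ridge station: 156.37 ft/s = 171.582 km/h.
Spread: 171.582 − 100.584 = 71.0 km/h.

71.0 km/h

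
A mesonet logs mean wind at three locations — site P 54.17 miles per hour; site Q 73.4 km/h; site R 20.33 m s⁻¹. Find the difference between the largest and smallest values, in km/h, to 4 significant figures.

13.99 km/h

site P: 54.17 mph = 87.1782 km/h.
site R: 20.33 m/s = 73.1880 km/h.
Spread: 87.1782 − 73.1880 = 13.99 km/h.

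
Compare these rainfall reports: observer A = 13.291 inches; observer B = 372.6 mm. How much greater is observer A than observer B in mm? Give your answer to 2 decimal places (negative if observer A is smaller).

observer A: 13.291 in = 337.5914 mm.
Difference: 337.5914 − 372.6000 = -35.01 mm.

-35.01 mm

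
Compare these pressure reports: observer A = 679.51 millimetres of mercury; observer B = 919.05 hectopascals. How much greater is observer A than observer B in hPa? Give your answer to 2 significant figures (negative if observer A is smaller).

observer A: 679.51 mmHg = 905.94 hPa.
Difference: 905.94 − 919.05 = -13 hPa.

-13 hPa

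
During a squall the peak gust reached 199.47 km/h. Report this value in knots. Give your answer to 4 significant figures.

1 km/h = 0.539957 kt, so 199.47 × 0.539957 = 107.7 kt.

107.7 kt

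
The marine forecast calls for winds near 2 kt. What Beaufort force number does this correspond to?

Beaufort force 1

2 kt lies in the Beaufort 1 band (light air, 1–3 kt).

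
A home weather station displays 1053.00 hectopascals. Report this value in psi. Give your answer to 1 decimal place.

15.3 psi

1 hPa = 0.0145038 psi, so 1053.00 × 0.0145038 = 15.3 psi.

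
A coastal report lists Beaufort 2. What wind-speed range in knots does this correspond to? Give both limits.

Beaufort 2 (light breeze) spans 4–6 knots.

4 to 6 kt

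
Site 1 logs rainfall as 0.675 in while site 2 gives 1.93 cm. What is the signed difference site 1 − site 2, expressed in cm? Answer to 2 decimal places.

site 1: 0.675 in = 1.7145 cm.
Difference: 1.7145 − 1.9300 = -0.22 cm.

-0.22 cm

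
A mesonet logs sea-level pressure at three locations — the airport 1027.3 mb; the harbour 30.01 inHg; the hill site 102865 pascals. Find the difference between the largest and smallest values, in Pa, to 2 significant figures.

the airport: 1027.3 mb = 102730.00 Pa.
the harbour: 30.01 inHg = 101625.53 Pa.
Spread: 102865.00 − 101625.53 = 1200 Pa.

1200 Pa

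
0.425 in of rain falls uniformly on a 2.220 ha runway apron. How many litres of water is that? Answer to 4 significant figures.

239600 litres

Depth: 0.425 in × 25.4 = 10.795 mm.
Area: 2.220 ha = 22200 m².
1 mm over 1 m² is 1 L, so volume = 10.795 × 22200 = 239649 L ≈ 239600 L.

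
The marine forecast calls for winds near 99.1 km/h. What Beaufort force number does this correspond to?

99.1 km/h = 27.5 m/s, which is Beaufort 10 (storm, 24.5–28.4 m/s).

Beaufort force 10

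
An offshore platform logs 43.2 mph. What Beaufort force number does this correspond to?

Beaufort force 8

43.2 mph = 19.3 m/s, which is Beaufort 8 (gale, 17.2–20.7 m/s).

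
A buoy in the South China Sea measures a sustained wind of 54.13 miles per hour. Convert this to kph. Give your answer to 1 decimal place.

87.1 km/h

1 mph = 1.60934 km/h, so 54.13 × 1.60934 = 87.1 km/h.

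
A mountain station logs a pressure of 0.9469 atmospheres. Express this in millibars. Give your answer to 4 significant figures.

959.4 mb

1 atm = 1013.25 mb, so 0.9469 × 1013.25 = 959.4 mb.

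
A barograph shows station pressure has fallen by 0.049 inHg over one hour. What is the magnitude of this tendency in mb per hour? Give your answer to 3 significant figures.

1.66 mb per hour

0.049 inHg / 1 h × 33.8639 mb/inHg = 1.66 mb/h.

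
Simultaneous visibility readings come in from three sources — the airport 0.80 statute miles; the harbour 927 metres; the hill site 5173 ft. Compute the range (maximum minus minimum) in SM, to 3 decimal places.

the harbour: 927 m = 0.57601 SM.
the hill site: 5173 ft = 0.97973 SM.
Spread: 0.97973 − 0.57601 = 0.404 SM.

0.404 SM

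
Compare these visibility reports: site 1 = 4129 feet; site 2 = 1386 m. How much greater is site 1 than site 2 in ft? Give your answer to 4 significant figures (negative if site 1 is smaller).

site 2: 1386 m = 4547.244 ft.
Difference: 4129.000 − 4547.244 = -418.2 ft.

-418.2 ft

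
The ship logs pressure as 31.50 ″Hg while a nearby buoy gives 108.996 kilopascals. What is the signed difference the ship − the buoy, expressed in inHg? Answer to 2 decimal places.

-0.69 inHg

the buoy: 108.996 kPa = 32.1865 inHg.
Difference: 31.5000 − 32.1865 = -0.69 inHg.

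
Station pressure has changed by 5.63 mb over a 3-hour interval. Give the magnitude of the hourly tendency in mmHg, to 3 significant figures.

1.41 mmHg per hour

5.63 mb / 3 h × 0.750062 mmHg/mb = 1.41 mmHg/h.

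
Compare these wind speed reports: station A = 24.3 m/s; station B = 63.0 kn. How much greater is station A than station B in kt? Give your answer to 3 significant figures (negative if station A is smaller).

-15.8 kt

station A: 24.3 m/s = 47.235 kt.
Difference: 47.235 − 63.000 = -15.8 kt.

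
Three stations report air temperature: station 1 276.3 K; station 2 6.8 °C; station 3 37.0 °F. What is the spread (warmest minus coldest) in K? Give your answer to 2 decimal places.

4.02 K

station 1: 276.3 K = 3.150 °C.
station 3: 37.0 °F = 2.778 °C.
Spread: 6.800 − 2.778 = 4.022 °C.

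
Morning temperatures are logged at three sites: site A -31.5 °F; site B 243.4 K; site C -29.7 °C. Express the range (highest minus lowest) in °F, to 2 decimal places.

site A: -31.5 °F = -35.278 °C.
site B: 243.4 K = -29.750 °C.
Spread: (-29.700) − (-35.278) = 5.578 °C = 10.04 °F.

10.04 °F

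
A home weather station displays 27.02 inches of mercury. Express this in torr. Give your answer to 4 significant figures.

1 inHg = 25.4 mmHg, so 27.02 × 25.4 = 686.3 mmHg.

686.3 mmHg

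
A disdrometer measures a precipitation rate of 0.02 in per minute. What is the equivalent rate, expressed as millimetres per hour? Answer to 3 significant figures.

0.02 in/minute × 25.4 mm/in × 60 minute/hour = 30.5 mm/hour.

30.5 mm/hour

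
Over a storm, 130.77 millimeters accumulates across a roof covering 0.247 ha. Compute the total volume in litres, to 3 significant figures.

323000 litres

Area: 0.247 ha = 2470 m².
1 mm over 1 m² is 1 L, so volume = 130.77 × 2470 = 323001.9 L ≈ 323000 L.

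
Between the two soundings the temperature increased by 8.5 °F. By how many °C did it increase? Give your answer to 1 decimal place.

4.7 °C

Converting a difference, only the 9/5 scale factor applies: Δ°C = 8.5 × 0.5556 = 4.7 °C.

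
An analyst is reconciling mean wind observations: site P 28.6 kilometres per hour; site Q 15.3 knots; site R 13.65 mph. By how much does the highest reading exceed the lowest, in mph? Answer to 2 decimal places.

site P: 28.6 km/h = 17.7712 mph.
site Q: 15.3 kt = 17.6069 mph.
Spread: 17.7712 − 13.6500 = 4.12 mph.

4.12 mph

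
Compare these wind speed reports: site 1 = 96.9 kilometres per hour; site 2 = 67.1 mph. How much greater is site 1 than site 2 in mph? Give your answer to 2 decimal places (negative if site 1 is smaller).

-6.89 mph

site 1: 96.9 km/h = 60.2109 mph.
Difference: 60.2109 − 67.1000 = -6.89 mph.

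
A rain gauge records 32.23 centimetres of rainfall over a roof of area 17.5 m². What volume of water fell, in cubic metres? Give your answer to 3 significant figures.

Depth: 32.23 cm × 10 = 322.3 mm.
1 mm over 1 m² is 1 L, so volume = 322.3 × 17.5 = 5640.25 L = 5.64 m³.

5.64 cubic metres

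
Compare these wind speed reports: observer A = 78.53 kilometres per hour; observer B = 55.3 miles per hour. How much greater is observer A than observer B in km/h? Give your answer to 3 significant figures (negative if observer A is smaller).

observer B: 55.3 mph = 88.997 km/h.
Difference: 78.530 − 88.997 = -10.5 km/h.

-10.5 km/h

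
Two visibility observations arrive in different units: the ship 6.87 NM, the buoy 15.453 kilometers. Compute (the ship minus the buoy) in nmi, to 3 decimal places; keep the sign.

-1.474 nmi

the buoy: 15.453 km = 8.34395 nmi.
Difference: 6.87000 − 8.34395 = -1.474 nmi.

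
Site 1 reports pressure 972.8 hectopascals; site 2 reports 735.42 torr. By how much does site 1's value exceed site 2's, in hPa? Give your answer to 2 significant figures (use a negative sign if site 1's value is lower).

-7.7 hPa

site 2: 735.42 mmHg = 980.480 hPa.
Difference: 972.800 − 980.480 = -7.7 hPa.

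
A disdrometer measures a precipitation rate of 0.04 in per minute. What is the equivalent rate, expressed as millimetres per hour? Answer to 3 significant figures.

61.0 mm/hour

0.04 in/minute × 25.4 mm/in × 60 minute/hour = 61.0 mm/hour.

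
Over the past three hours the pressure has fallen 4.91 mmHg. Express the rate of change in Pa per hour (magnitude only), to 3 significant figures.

218 Pa per hour

4.91 mmHg / 3 h × 133.322 Pa/mmHg = 218 Pa/h.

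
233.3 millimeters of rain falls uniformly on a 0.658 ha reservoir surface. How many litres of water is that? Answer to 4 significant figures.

1535000 litres

Area: 0.658 ha = 6580 m².
1 mm over 1 m² is 1 L, so volume = 233.3 × 6580 = 1535114 L ≈ 1535000 L.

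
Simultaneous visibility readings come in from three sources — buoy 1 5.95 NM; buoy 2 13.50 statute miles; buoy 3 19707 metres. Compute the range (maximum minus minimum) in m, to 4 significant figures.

buoy 1: 5.95 nmi = 11019.40 m.
buoy 2: 13.50 SM = 21726.14 m.
Spread: 21726.14 − 11019.40 = 10710 m.

10710 m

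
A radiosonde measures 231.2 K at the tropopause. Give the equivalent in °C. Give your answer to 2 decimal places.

-41.95 °C

°C = 231.2 − 273.15 = -41.95 °C.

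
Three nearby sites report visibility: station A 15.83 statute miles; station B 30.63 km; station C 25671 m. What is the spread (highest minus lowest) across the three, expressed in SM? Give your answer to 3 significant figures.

station B: 30.63 km = 19.0326 SM.
station C: 25671 m = 15.9512 SM.
Spread: 19.0326 − 15.8300 = 3.20 SM.

3.20 SM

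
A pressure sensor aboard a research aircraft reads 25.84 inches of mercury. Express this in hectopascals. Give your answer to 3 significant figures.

875 hPa

1 inHg = 33.8639 hPa, so 25.84 × 33.8639 = 875 hPa.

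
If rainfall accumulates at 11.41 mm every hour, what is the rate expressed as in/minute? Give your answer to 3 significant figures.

0.00749 in/minute

11.41 mm/hour × 0.0393701 in/mm × 0.0166667 hour/minute = 0.00749 in/minute.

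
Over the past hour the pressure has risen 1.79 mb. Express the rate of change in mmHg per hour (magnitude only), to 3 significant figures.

1.79 mb / 1 h × 0.750062 mmHg/mb = 1.34 mmHg/h.

1.34 mmHg per hour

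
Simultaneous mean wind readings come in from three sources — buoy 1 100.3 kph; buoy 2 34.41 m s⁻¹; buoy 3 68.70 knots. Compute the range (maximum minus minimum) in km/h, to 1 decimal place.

26.9 km/h

buoy 2: 34.41 m/s = 123.876 km/h.
buoy 3: 68.70 kt = 127.232 km/h.
Spread: 127.232 − 100.300 = 26.9 km/h.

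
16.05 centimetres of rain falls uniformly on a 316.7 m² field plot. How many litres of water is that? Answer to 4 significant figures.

Depth: 16.05 cm × 10 = 160.5 mm.
1 mm over 1 m² is 1 L, so volume = 160.5 × 316.7 = 50830.35 L ≈ 50830 L.

50830 litres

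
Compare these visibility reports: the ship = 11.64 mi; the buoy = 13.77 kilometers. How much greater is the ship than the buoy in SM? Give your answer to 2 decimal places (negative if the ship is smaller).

the buoy: 13.77 km = 8.5563 SM.
Difference: 11.6400 − 8.5563 = 3.08 SM.

3.08 SM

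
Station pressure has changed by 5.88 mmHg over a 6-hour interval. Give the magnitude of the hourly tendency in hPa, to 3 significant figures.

1.31 hPa per hour

5.88 mmHg / 6 h × 1.33322 hPa/mmHg = 1.31 hPa/h.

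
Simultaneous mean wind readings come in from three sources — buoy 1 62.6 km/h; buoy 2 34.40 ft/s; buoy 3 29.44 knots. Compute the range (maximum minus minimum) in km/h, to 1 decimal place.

24.9 km/h

buoy 2: 34.40 ft/s = 37.746 km/h.
buoy 3: 29.44 kt = 54.523 km/h.
Spread: 62.600 − 37.746 = 24.9 km/h.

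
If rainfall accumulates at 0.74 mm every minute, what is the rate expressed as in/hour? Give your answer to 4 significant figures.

0.74 mm/minute × 0.0393701 in/mm × 60 minute/hour = 1.748 in/hour.

1.748 in/hour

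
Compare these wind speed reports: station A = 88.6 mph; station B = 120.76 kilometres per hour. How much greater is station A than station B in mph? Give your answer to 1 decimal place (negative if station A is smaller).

13.6 mph

station B: 120.76 km/h = 75.037 mph.
Difference: 88.600 − 75.037 = 13.6 mph.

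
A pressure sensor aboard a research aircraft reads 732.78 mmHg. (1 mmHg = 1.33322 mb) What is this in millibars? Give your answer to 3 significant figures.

1 mmHg = 1.33322 mb, so 732.78 × 1.33322 = 977 mb.

977 mb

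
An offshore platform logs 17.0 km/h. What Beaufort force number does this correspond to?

17.0 km/h = 4.7 m/s, which is Beaufort 3 (gentle breeze, 3.4–5.4 m/s).

Beaufort force 3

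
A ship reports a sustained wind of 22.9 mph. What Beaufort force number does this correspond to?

Beaufort force 5

22.9 mph = 10.2 m/s, which is Beaufort 5 (fresh breeze, 8.0–10.7 m/s).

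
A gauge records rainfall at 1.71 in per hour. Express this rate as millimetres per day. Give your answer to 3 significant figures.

1040 mm/day

1.71 in/hour × 25.4 mm/in × 24 hour/day = 1040 mm/day.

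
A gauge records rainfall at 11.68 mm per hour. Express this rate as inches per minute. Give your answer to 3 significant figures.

11.68 mm/hour × 0.0393701 in/mm × 0.0166667 hour/minute = 0.00766 in/minute.

0.00766 in/minute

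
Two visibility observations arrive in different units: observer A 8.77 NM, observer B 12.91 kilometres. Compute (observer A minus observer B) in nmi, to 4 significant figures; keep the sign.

1.799 nmi

observer B: 12.91 km = 6.97084 nmi.
Difference: 8.77000 − 6.97084 = 1.799 nmi.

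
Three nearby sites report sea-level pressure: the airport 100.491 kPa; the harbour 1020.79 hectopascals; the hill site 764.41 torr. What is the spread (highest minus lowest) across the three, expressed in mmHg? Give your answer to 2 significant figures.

the airport: 100.491 kPa = 753.74 mmHg.
the harbour: 1020.79 hPa = 765.66 mmHg.
Spread: 765.66 − 753.74 = 12 mmHg.

12 mmHg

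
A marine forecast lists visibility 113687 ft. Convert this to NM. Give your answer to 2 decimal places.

1 ft = 0.000164579 nmi, so 113687 × 0.000164579 = 18.71 nmi.

18.71 nmi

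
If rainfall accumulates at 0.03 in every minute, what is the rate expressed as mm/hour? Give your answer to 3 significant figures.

45.7 mm/hour

0.03 in/minute × 25.4 mm/in × 60 minute/hour = 45.7 mm/hour.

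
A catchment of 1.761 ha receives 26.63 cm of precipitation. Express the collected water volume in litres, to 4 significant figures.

Depth: 26.63 cm × 10 = 266.3 mm.
Area: 1.761 ha = 17610 m².
1 mm over 1 m² is 1 L, so volume = 266.3 × 17610 = 4689543 L ≈ 4690000 L.

4690000 litres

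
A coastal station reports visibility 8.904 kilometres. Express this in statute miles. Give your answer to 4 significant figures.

1 km = 0.621371 SM, so 8.904 × 0.621371 = 5.533 SM.

5.533 SM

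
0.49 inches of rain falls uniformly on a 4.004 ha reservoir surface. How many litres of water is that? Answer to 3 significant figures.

498000 litres

Depth: 0.49 in × 25.4 = 12.446 mm.
Area: 4.004 ha = 40040 m².
1 mm over 1 m² is 1 L, so volume = 12.446 × 40040 = 498337.84 L ≈ 498000 L.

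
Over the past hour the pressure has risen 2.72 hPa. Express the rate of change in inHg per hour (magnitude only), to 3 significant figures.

0.0803 inHg per hour

2.72 hPa / 1 h × 0.02953 inHg/hPa = 0.0803 inHg/h.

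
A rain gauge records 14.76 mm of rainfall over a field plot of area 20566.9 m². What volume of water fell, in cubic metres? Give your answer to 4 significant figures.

1 mm over 1 m² is 1 L, so volume = 14.76 × 20566.9 = 303567.44 L = 303.6 m³.

303.6 cubic metres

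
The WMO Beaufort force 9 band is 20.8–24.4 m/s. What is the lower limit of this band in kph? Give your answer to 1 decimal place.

74.9 km/h

20.8–24.4 m/s × 3.6 = 74.9–87.8 km/h.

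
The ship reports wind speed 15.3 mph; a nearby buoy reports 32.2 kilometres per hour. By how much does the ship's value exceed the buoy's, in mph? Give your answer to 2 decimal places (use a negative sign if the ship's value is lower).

the buoy: 32.2 km/h = 20.0082 mph.
Difference: 15.3000 − 20.0082 = -4.71 mph.

-4.71 mph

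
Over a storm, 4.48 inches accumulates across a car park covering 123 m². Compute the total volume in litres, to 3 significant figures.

Depth: 4.48 in × 25.4 = 113.792 mm.
1 mm over 1 m² is 1 L, so volume = 113.792 × 123 = 13996.416 L ≈ 14000 L.

14000 litres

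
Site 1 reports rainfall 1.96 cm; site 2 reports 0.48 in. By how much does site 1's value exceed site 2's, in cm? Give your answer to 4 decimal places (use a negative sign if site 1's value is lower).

site 2: 0.48 in = 1.219200 cm.
Difference: 1.960000 − 1.219200 = 0.7408 cm.

0.7408 cm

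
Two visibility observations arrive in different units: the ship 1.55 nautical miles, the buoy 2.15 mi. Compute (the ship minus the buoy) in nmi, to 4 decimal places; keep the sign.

-0.3183 nmi

the buoy: 2.15 SM = 1.868299 nmi.
Difference: 1.550000 − 1.868299 = -0.3183 nmi.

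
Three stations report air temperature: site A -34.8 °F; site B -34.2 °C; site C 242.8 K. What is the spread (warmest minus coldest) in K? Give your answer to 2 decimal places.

6.76 K

site A: -34.8 °F = -37.111 °C.
site C: 242.8 K = -30.350 °C.
Spread: (-30.350) − (-37.111) = 6.761 °C.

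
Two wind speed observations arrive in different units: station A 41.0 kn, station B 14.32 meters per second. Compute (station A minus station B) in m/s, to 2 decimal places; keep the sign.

station A: 41.0 kt = 21.0922 m/s.
Difference: 21.0922 − 14.3200 = 6.77 m/s.

6.77 m/s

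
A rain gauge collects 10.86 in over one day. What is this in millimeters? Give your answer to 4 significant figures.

1 in = 25.4 mm, so 10.86 × 25.4 = 275.8 mm.

275.8 mm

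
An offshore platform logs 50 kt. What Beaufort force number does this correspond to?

Beaufort force 10

50 kt lies in the Beaufort 10 band (storm, 48–55 kt).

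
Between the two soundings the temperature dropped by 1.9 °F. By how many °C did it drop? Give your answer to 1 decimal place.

For a temperature change the 32° offset cancels: Δ°C = 1.9 × 0.5556 = 1.1 °C.

1.1 °C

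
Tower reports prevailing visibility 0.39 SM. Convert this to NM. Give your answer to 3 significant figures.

0.339 nmi

1 SM = 0.868976 nmi, so 0.39 × 0.868976 = 0.339 nmi.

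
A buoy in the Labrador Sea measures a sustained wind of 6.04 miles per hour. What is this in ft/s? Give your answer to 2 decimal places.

1 mph = 1.46667 ft/s, so 6.04 × 1.46667 = 8.86 ft/s.

8.86 ft/s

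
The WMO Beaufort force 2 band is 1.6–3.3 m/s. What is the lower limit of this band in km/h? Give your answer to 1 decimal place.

1.6–3.3 m/s × 3.6 = 5.8–11.9 km/h.

5.8 km/h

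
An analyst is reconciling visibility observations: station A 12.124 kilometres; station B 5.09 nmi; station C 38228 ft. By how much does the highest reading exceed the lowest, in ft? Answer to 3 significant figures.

8850 ft

station A: 12.124 km = 39776.90 ft.
station B: 5.09 nmi = 30927.43 ft.
Spread: 39776.90 − 30927.43 = 8850 ft.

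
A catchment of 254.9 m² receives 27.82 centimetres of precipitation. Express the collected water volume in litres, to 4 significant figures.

Depth: 27.82 cm × 10 = 278.2 mm.
1 mm over 1 m² is 1 L, so volume = 278.2 × 254.9 = 70913.18 L ≈ 70910 L.

70910 litres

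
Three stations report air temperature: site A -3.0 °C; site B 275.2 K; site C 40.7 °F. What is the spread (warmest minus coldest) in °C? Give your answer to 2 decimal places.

7.83 °C

site B: 275.2 K = 2.050 °C.
site C: 40.7 °F = 4.833 °C.
Spread: 4.833 − (-3.000) = 7.833 °C.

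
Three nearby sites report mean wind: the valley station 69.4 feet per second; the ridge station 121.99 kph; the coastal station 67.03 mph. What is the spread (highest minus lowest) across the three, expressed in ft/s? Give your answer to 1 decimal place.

the ridge station: 121.99 km/h = 111.175 ft/s.
the coastal station: 67.03 mph = 98.311 ft/s.
Spread: 111.175 − 69.400 = 41.8 ft/s.

41.8 ft/s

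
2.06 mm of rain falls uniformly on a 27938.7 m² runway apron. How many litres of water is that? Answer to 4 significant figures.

57550 litres

1 mm over 1 m² is 1 L, so volume = 2.06 × 27938.7 = 57553.722 L ≈ 57550 L.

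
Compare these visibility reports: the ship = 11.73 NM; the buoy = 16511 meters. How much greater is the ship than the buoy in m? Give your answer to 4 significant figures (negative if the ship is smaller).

the ship: 11.73 nmi = 21723.96 m.
Difference: 21723.96 − 16511.00 = 5213 m.

5213 m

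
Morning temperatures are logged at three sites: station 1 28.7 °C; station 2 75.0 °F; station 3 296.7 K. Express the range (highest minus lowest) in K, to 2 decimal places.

5.15 K

station 2: 75.0 °F = 23.889 °C.
station 3: 296.7 K = 23.550 °C.
Spread: 28.700 − 23.550 = 5.150 °C.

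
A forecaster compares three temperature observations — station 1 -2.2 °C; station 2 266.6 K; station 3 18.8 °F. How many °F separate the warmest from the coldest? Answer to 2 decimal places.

station 2: 266.6 K = -6.550 °C.
station 3: 18.8 °F = -7.333 °C.
Spread: (-2.200) − (-7.333) = 5.133 °C = 9.24 °F.

9.24 °F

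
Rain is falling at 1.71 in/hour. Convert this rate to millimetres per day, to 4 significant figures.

1.71 in/hour × 25.4 mm/in × 24 hour/day = 1042 mm/day.

1042 mm/day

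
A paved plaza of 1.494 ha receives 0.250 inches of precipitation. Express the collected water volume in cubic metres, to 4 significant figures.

Depth: 0.250 in × 25.4 = 6.35 mm.
Area: 1.494 ha = 14940 m².
1 mm over 1 m² is 1 L, so volume = 6.35 × 14940 = 94869 L = 94.87 m³.

94.87 cubic metres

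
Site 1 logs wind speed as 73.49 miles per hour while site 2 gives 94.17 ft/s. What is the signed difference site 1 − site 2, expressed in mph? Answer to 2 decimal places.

9.28 mph

site 2: 94.17 ft/s = 64.2068 mph.
Difference: 73.4900 − 64.2068 = 9.28 mph.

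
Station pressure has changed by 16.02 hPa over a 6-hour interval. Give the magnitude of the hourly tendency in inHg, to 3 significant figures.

0.0788 inHg per hour

16.02 hPa / 6 h × 0.02953 inHg/hPa = 0.0788 inHg/h.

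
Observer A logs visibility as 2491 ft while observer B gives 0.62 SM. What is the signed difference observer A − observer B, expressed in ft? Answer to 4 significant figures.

-782.6 ft

observer B: 0.62 SM = 3273.600 ft.
Difference: 2491.000 − 3273.600 = -782.6 ft.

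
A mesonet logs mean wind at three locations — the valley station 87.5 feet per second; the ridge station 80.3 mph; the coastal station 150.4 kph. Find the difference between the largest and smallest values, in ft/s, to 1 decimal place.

49.6 ft/s

the ridge station: 80.3 mph = 117.773 ft/s.
the coastal station: 150.4 km/h = 137.066 ft/s.
Spread: 137.066 − 87.500 = 49.6 ft/s.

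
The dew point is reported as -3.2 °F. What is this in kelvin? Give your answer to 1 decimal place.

253.6 K

First to °C: -19.56 °C.
Then to K: 253.6 K.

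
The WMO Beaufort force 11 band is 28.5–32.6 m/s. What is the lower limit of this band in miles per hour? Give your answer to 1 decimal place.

63.8 mph

28.5–32.6 m/s × 2.237 = 63.8–72.9 mph.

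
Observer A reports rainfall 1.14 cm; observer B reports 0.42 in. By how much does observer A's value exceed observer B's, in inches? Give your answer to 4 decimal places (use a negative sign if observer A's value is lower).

0.0288 in

observer A: 1.14 cm = 0.448819 in.
Difference: 0.448819 − 0.420000 = 0.0288 in.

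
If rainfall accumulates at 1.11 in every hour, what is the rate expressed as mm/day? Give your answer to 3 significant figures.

677 mm/day

1.11 in/hour × 25.4 mm/in × 24 hour/day = 677 mm/day.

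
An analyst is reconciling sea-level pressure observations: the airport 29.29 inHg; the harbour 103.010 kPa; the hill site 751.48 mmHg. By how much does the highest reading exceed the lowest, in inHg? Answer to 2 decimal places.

the harbour: 103.010 kPa = 30.4188 inHg.
the hill site: 751.48 mmHg = 29.5858 inHg.
Spread: 30.4188 − 29.2900 = 1.13 inHg.

1.13 inHg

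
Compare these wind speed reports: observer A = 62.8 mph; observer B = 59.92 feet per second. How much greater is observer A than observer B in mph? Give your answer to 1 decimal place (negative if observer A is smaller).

observer B: 59.92 ft/s = 40.855 mph.
Difference: 62.800 − 40.855 = 21.9 mph.

21.9 mph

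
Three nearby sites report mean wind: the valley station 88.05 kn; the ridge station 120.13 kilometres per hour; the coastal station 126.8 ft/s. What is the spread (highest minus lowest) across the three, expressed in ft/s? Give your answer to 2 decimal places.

the valley station: 88.05 kt = 148.6117 ft/s.
the ridge station: 120.13 km/h = 109.4798 ft/s.
Spread: 148.6117 − 109.4798 = 39.13 ft/s.

39.13 ft/s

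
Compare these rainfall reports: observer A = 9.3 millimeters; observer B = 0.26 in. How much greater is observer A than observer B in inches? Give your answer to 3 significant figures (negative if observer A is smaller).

observer A: 9.3 mm = 0.36614 in.
Difference: 0.36614 − 0.26000 = 0.106 in.

0.106 in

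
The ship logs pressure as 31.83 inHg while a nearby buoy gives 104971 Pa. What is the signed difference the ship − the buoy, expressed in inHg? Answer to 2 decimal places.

0.83 inHg

the buoy: 104971 Pa = 30.9979 inHg.
Difference: 31.8300 − 30.9979 = 0.83 inHg.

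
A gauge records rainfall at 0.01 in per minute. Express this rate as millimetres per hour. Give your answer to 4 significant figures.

15.24 mm/hour

0.01 in/minute × 25.4 mm/in × 60 minute/hour = 15.24 mm/hour.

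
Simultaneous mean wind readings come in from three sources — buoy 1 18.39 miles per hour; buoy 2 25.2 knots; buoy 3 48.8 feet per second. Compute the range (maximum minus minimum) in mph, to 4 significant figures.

buoy 2: 25.2 kt = 28.9996 mph.
buoy 3: 48.8 ft/s = 33.2727 mph.
Spread: 33.2727 − 18.3900 = 14.88 mph.

14.88 mph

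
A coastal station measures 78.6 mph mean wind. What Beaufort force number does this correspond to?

78.6 mph = 35.1 m/s, which is Beaufort 12 (hurricane force, ≥32.7 m/s).

Beaufort force 12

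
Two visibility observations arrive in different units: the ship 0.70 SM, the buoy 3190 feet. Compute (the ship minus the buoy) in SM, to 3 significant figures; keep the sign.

the buoy: 3190 ft = 0.604167 SM.
Difference: 0.700000 − 0.604167 = 0.0958 SM.

0.0958 SM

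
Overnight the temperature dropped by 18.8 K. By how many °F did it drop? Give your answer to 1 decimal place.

33.8 °F

Converting a difference, only the 9/5 scale factor applies: Δ°F = 18.8 × 1.8 = 33.8 °F.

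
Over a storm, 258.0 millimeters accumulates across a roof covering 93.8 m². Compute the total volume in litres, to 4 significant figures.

1 mm over 1 m² is 1 L, so volume = 258 × 93.8 = 24200.4 L ≈ 24200 L.

24200 litres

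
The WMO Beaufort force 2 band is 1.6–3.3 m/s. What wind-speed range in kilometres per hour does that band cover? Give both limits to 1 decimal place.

5.8 to 11.9 km/h

1.6–3.3 m/s × 3.6 = 5.8–11.9 km/h.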